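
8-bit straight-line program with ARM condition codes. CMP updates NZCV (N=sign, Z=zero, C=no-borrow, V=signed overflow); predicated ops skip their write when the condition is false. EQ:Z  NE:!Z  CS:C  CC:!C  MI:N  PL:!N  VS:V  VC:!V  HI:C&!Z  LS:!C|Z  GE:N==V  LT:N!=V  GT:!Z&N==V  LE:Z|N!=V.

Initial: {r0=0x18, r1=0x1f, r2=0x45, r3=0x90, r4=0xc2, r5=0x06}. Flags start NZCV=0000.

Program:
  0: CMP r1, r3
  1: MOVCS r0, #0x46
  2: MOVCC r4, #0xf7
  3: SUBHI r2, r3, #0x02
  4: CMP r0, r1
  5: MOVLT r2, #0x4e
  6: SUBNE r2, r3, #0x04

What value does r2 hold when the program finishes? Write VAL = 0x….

0: ✓ CMP  NZCV=1001
1: · MOVCS
2: ✓ MOVCC  r4←0xf7
3: · SUBHI
4: ✓ CMP  NZCV=1000
5: ✓ MOVLT  r2←0x4e
6: ✓ SUBNE  r2←0x8c

VAL = 0x8c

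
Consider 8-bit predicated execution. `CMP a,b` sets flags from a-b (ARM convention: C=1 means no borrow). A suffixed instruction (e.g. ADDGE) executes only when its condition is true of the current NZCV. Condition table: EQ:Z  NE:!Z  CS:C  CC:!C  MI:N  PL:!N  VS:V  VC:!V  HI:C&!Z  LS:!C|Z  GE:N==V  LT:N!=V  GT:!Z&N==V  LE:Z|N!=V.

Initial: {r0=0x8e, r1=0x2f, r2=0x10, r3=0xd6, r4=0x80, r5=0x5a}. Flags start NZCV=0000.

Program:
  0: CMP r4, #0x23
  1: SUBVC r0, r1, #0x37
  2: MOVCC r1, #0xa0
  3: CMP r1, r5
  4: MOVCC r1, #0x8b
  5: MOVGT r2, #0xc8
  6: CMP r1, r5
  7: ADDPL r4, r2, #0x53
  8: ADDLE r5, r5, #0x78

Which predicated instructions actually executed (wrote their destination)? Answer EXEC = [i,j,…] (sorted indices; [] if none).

[0] flags=0011 → (cmp)
[1] flags=0011 VC?F → skip
[2] flags=0011 CC?F → skip
[3] flags=1000 → (cmp)
[4] flags=1000 CC?T → r1=0x8b
[5] flags=1000 GT?F → skip
[6] flags=0011 → (cmp)
[7] flags=0011 PL?T → r4=0x63
[8] flags=0011 LE?T → r5=0xd2

EXEC = [4,7,8]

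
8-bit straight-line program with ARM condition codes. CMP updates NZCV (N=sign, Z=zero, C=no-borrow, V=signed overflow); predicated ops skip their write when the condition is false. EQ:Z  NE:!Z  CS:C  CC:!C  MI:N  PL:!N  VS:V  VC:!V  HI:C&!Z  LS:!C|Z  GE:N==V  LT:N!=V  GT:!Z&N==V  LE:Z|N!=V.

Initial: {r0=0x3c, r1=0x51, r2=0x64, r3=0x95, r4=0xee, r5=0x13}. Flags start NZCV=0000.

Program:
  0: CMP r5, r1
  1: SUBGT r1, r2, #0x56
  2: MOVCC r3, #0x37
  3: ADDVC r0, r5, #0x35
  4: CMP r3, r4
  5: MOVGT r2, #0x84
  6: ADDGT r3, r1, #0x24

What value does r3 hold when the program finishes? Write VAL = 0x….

VAL = 0x75

0: ✓ CMP  NZCV=1000
1: · SUBGT
2: ✓ MOVCC  r3←0x37
3: ✓ ADDVC  r0←0x48
4: ✓ CMP  NZCV=0000
5: ✓ MOVGT  r2←0x84
6: ✓ ADDGT  r3←0x75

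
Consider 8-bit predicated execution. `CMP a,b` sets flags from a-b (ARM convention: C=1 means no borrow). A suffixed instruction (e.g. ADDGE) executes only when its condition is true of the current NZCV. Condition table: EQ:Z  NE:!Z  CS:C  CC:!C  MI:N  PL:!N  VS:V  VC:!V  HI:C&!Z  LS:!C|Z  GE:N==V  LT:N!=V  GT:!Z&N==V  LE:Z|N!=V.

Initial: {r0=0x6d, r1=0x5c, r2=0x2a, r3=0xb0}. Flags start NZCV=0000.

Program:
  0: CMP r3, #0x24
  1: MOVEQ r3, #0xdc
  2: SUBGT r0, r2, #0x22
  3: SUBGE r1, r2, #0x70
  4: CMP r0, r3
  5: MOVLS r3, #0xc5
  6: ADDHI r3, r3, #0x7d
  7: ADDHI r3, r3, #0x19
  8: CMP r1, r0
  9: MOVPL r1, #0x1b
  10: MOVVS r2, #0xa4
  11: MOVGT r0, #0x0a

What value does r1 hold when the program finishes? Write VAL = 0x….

[0] flags=1010 → (cmp)
[1] flags=1010 EQ?F → skip
[2] flags=1010 GT?F → skip
[3] flags=1010 GE?F → skip
[4] flags=1001 → (cmp)
[5] flags=1001 LS?T → r3=0xc5
[6] flags=1001 HI?F → skip
[7] flags=1001 HI?F → skip
[8] flags=1000 → (cmp)
[9] flags=1000 PL?F → skip
[10] flags=1000 VS?F → skip
[11] flags=1000 GT?F → skip

VAL = 0x5c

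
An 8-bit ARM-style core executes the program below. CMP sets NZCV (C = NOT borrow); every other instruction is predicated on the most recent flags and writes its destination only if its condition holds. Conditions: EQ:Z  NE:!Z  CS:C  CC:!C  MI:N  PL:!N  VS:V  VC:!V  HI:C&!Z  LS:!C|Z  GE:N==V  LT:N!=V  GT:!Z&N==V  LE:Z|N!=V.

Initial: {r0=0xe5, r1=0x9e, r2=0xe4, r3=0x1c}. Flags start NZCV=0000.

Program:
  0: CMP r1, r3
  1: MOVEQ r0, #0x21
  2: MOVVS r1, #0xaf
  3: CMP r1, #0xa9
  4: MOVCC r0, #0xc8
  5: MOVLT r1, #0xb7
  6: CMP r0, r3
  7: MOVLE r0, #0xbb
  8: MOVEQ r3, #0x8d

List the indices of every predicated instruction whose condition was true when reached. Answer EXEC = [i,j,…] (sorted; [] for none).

EXEC = [4,5,7]

0: ✓ CMP  NZCV=1010
1: · MOVEQ
2: · MOVVS
3: ✓ CMP  NZCV=1000
4: ✓ MOVCC  r0←0xc8
5: ✓ MOVLT  r1←0xb7
6: ✓ CMP  NZCV=1010
7: ✓ MOVLE  r0←0xbb
8: · MOVEQ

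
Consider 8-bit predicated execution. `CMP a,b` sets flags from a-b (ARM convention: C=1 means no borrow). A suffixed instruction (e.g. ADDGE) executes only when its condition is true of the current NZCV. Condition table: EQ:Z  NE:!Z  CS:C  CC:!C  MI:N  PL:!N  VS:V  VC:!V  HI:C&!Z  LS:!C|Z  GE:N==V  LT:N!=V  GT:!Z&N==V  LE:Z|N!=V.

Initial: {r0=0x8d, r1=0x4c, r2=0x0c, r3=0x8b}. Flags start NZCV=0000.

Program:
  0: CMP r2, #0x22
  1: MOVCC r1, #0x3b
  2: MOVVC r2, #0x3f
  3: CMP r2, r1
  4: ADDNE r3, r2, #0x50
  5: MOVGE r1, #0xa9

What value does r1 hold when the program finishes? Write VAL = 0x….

0: ✓ CMP  NZCV=1000
1: ✓ MOVCC  r1←0x3b
2: ✓ MOVVC  r2←0x3f
3: ✓ CMP  NZCV=0010
4: ✓ ADDNE  r3←0x8f
5: ✓ MOVGE  r1←0xa9

VAL = 0xa9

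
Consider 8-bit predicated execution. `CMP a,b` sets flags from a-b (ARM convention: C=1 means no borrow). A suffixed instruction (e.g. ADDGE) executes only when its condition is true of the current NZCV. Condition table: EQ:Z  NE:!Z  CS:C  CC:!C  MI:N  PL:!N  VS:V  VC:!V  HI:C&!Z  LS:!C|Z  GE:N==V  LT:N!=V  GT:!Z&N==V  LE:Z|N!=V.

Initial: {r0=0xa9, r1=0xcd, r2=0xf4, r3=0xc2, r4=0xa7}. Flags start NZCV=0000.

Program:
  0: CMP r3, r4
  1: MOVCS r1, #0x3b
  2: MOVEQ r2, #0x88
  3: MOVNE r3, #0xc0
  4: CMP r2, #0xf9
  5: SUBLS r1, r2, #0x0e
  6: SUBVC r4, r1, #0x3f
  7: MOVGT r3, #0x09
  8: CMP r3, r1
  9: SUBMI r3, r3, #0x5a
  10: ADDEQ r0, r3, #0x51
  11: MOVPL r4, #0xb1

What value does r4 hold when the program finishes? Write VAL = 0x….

VAL = 0xa7

0: ✓ CMP  NZCV=0010
1: ✓ MOVCS  r1←0x3b
2: · MOVEQ
3: ✓ MOVNE  r3←0xc0
4: ✓ CMP  NZCV=1000
5: ✓ SUBLS  r1←0xe6
6: ✓ SUBVC  r4←0xa7
7: · MOVGT
8: ✓ CMP  NZCV=1000
9: ✓ SUBMI  r3←0x66
10: · ADDEQ
11: · MOVPL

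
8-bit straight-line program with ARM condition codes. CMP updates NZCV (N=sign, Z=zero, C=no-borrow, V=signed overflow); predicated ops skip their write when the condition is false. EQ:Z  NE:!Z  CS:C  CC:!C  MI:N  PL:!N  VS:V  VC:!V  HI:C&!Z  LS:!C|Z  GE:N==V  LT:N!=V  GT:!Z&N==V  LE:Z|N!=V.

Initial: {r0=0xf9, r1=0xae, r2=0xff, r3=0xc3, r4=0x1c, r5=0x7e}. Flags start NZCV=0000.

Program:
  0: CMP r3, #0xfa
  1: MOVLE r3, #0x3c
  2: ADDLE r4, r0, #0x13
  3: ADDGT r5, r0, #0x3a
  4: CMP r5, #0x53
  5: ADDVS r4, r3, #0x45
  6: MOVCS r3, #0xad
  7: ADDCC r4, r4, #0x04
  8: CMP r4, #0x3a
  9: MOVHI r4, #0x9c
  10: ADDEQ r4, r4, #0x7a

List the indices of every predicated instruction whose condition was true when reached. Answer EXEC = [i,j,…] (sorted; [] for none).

EXEC = [1,2,6]

0: ✓ CMP  NZCV=1000
1: ✓ MOVLE  r3←0x3c
2: ✓ ADDLE  r4←0x0c
3: · ADDGT
4: ✓ CMP  NZCV=0010
5: · ADDVS
6: ✓ MOVCS  r3←0xad
7: · ADDCC
8: ✓ CMP  NZCV=1000
9: · MOVHI
10: · ADDEQ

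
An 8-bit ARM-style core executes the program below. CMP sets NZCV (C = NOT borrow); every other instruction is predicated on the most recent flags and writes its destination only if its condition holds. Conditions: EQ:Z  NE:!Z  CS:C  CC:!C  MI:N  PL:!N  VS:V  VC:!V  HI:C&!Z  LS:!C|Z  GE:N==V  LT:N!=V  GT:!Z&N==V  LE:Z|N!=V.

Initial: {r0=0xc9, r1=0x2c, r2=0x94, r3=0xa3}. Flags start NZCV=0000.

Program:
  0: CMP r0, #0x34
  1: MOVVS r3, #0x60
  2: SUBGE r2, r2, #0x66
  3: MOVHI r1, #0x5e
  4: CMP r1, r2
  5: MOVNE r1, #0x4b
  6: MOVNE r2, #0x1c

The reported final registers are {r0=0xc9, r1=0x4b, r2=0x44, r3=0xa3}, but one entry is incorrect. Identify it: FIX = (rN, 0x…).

FIX = (r2, 0x1c)

0: ✓ CMP  NZCV=1010
1: · MOVVS
2: · SUBGE
3: ✓ MOVHI  r1←0x5e
4: ✓ CMP  NZCV=1001
5: ✓ MOVNE  r1←0x4b
6: ✓ MOVNE  r2←0x1c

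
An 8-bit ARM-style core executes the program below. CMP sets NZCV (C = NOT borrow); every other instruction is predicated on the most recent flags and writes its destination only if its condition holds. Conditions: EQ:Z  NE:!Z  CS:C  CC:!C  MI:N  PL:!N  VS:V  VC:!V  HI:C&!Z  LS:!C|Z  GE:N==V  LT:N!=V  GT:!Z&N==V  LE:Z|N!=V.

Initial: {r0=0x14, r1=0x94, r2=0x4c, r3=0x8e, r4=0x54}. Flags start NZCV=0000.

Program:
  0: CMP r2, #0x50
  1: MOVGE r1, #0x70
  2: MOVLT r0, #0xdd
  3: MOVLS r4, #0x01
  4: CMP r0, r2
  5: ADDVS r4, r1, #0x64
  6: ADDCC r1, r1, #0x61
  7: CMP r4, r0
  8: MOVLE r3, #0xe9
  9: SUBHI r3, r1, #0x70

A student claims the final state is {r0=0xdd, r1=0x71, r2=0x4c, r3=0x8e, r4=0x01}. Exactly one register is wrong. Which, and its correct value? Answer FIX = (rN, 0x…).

FIX = (r1, 0x94)

[0] flags=1000 → (cmp)
[1] flags=1000 GE?F → skip
[2] flags=1000 LT?T → r0=0xdd
[3] flags=1000 LS?T → r4=0x01
[4] flags=1010 → (cmp)
[5] flags=1010 VS?F → skip
[6] flags=1010 CC?F → skip
[7] flags=0000 → (cmp)
[8] flags=0000 LE?F → skip
[9] flags=0000 HI?F → skip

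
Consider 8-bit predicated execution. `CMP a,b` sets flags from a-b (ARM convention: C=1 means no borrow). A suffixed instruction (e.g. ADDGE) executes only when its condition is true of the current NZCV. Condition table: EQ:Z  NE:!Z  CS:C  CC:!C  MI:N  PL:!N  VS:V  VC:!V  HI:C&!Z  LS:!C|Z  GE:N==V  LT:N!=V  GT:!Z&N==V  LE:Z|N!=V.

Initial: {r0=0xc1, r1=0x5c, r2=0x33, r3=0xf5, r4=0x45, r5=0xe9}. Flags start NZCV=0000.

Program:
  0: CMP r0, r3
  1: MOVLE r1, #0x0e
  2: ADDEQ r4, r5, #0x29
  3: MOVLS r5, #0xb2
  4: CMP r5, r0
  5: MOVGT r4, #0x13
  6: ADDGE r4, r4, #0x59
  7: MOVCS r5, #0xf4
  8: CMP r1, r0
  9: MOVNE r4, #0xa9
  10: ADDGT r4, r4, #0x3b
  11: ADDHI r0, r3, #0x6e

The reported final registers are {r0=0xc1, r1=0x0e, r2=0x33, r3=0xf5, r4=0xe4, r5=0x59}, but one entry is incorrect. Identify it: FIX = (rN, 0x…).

FIX = (r5, 0xb2)

0: ✓ CMP  NZCV=1000
1: ✓ MOVLE  r1←0x0e
2: · ADDEQ
3: ✓ MOVLS  r5←0xb2
4: ✓ CMP  NZCV=1000
5: · MOVGT
6: · ADDGE
7: · MOVCS
8: ✓ CMP  NZCV=0000
9: ✓ MOVNE  r4←0xa9
10: ✓ ADDGT  r4←0xe4
11: · ADDHI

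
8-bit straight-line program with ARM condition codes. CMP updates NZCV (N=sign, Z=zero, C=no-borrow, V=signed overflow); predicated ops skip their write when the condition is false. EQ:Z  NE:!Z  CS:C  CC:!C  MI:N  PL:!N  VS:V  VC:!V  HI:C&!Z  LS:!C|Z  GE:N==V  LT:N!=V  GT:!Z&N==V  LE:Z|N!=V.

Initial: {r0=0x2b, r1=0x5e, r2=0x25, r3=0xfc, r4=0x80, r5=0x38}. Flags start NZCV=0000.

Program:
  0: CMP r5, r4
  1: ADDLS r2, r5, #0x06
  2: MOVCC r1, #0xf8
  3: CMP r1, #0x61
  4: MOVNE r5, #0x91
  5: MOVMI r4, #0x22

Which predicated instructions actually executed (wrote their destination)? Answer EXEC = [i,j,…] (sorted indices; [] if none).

[0] flags=1001 → (cmp)
[1] flags=1001 LS?T → r2=0x3e
[2] flags=1001 CC?T → r1=0xf8
[3] flags=1010 → (cmp)
[4] flags=1010 NE?T → r5=0x91
[5] flags=1010 MI?T → r4=0x22

EXEC = [1,2,4,5]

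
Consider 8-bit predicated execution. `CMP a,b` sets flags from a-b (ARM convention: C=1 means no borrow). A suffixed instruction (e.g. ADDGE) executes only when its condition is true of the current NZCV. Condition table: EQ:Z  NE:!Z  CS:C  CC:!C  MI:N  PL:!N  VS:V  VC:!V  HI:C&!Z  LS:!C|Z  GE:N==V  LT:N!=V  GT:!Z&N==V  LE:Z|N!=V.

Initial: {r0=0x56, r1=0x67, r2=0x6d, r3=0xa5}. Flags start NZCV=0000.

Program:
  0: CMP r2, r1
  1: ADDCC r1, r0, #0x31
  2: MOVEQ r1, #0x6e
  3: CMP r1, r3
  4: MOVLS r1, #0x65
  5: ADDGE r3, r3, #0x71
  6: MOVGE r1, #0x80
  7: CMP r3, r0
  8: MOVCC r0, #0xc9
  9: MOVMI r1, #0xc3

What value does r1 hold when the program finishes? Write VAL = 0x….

VAL = 0xc3

0: ✓ CMP  NZCV=0010
1: · ADDCC
2: · MOVEQ
3: ✓ CMP  NZCV=1001
4: ✓ MOVLS  r1←0x65
5: ✓ ADDGE  r3←0x16
6: ✓ MOVGE  r1←0x80
7: ✓ CMP  NZCV=1000
8: ✓ MOVCC  r0←0xc9
9: ✓ MOVMI  r1←0xc3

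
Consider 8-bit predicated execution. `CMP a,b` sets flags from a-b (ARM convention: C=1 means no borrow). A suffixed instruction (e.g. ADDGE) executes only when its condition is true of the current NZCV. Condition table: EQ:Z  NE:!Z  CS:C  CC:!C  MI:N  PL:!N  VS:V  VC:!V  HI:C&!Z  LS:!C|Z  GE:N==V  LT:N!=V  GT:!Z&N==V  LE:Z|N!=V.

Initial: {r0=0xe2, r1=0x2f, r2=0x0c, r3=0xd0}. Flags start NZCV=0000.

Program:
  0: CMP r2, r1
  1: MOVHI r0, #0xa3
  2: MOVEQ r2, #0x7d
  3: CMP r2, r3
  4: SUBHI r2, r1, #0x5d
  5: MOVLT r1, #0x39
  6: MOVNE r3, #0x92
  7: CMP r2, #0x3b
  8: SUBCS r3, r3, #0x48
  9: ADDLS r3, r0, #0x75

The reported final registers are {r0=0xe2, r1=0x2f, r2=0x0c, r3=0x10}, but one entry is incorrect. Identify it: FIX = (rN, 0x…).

FIX = (r3, 0x57)

[0] flags=1000 → (cmp)
[1] flags=1000 HI?F → skip
[2] flags=1000 EQ?F → skip
[3] flags=0000 → (cmp)
[4] flags=0000 HI?F → skip
[5] flags=0000 LT?F → skip
[6] flags=0000 NE?T → r3=0x92
[7] flags=1000 → (cmp)
[8] flags=1000 CS?F → skip
[9] flags=1000 LS?T → r3=0x57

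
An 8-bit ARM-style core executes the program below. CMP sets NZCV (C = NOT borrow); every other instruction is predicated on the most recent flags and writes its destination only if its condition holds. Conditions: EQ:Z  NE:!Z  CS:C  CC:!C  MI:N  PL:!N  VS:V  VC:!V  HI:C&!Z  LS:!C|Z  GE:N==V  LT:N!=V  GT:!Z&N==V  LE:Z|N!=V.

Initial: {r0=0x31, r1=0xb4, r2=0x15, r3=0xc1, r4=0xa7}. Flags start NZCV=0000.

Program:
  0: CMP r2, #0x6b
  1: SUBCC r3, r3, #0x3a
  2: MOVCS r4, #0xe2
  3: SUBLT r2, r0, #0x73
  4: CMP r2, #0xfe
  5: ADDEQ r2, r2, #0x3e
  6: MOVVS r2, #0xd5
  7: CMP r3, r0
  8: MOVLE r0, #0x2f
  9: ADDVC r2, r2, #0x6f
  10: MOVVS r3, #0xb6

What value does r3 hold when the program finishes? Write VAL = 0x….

VAL = 0xb6

0: ✓ CMP  NZCV=1000
1: ✓ SUBCC  r3←0x87
2: · MOVCS
3: ✓ SUBLT  r2←0xbe
4: ✓ CMP  NZCV=1000
5: · ADDEQ
6: · MOVVS
7: ✓ CMP  NZCV=0011
8: ✓ MOVLE  r0←0x2f
9: · ADDVC
10: ✓ MOVVS  r3←0xb6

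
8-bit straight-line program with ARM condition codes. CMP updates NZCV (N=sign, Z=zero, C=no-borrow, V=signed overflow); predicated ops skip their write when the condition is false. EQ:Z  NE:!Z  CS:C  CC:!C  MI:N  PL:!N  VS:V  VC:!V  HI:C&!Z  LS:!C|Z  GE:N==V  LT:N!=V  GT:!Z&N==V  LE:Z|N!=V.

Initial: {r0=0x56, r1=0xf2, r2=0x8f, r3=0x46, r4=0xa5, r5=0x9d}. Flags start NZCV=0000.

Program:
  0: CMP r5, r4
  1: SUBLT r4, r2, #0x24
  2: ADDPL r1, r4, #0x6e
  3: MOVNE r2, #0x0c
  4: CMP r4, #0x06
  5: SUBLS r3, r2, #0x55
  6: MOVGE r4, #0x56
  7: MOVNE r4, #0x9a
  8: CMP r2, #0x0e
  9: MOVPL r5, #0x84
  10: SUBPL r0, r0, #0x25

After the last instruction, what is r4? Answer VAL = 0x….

VAL = 0x9a

0: ✓ CMP  NZCV=1000
1: ✓ SUBLT  r4←0x6b
2: · ADDPL
3: ✓ MOVNE  r2←0x0c
4: ✓ CMP  NZCV=0010
5: · SUBLS
6: ✓ MOVGE  r4←0x56
7: ✓ MOVNE  r4←0x9a
8: ✓ CMP  NZCV=1000
9: · MOVPL
10: · SUBPL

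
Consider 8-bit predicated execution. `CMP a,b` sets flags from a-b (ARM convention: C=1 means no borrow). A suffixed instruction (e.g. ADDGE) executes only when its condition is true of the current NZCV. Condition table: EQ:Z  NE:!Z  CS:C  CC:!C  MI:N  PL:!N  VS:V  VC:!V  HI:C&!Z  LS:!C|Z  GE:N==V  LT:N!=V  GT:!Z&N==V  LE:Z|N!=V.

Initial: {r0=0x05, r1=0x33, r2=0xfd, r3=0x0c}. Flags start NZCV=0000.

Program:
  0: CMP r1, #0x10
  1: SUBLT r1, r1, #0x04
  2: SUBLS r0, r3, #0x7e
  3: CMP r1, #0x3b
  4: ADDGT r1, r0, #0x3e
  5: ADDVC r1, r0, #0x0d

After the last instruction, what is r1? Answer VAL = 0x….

VAL = 0x12

0: ✓ CMP  NZCV=0010
1: · SUBLT
2: · SUBLS
3: ✓ CMP  NZCV=1000
4: · ADDGT
5: ✓ ADDVC  r1←0x12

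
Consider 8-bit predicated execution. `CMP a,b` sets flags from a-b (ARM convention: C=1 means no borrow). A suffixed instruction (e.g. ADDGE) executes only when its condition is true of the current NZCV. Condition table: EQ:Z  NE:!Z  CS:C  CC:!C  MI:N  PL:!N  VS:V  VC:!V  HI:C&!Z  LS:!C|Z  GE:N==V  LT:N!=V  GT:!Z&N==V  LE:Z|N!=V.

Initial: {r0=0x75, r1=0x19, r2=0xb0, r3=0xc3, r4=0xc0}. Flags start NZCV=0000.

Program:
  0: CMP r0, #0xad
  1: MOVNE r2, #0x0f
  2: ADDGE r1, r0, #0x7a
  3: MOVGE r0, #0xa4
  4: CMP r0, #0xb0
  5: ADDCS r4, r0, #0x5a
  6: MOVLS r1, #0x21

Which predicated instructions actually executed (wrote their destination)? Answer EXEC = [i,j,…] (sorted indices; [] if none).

EXEC = [1,2,3,6]

0: ✓ CMP  NZCV=1001
1: ✓ MOVNE  r2←0x0f
2: ✓ ADDGE  r1←0xef
3: ✓ MOVGE  r0←0xa4
4: ✓ CMP  NZCV=1000
5: · ADDCS
6: ✓ MOVLS  r1←0x21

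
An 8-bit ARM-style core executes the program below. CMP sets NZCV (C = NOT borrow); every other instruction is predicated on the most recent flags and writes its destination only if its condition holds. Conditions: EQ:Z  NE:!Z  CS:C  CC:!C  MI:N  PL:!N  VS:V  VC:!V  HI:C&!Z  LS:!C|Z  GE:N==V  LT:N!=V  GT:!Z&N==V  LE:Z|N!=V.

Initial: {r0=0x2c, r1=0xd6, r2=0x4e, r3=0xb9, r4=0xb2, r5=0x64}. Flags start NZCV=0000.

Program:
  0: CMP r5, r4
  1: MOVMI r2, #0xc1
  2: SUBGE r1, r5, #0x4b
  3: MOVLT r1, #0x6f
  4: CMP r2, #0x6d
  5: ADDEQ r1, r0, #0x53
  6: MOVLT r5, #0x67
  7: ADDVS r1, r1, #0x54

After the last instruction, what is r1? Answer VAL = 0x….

0: ✓ CMP  NZCV=1001
1: ✓ MOVMI  r2←0xc1
2: ✓ SUBGE  r1←0x19
3: · MOVLT
4: ✓ CMP  NZCV=0011
5: · ADDEQ
6: ✓ MOVLT  r5←0x67
7: ✓ ADDVS  r1←0x6d

VAL = 0x6d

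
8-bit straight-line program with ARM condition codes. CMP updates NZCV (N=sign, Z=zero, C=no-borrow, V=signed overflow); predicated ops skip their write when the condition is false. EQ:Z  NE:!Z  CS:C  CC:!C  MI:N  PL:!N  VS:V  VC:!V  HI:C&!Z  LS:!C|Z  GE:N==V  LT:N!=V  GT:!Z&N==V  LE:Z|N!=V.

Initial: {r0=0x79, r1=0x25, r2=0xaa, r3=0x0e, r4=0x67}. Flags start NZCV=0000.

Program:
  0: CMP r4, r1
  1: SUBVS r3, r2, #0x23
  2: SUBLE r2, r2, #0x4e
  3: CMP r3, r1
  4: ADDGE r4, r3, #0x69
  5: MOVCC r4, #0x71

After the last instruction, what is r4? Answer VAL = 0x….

[0] flags=0010 → (cmp)
[1] flags=0010 VS?F → skip
[2] flags=0010 LE?F → skip
[3] flags=1000 → (cmp)
[4] flags=1000 GE?F → skip
[5] flags=1000 CC?T → r4=0x71

VAL = 0x71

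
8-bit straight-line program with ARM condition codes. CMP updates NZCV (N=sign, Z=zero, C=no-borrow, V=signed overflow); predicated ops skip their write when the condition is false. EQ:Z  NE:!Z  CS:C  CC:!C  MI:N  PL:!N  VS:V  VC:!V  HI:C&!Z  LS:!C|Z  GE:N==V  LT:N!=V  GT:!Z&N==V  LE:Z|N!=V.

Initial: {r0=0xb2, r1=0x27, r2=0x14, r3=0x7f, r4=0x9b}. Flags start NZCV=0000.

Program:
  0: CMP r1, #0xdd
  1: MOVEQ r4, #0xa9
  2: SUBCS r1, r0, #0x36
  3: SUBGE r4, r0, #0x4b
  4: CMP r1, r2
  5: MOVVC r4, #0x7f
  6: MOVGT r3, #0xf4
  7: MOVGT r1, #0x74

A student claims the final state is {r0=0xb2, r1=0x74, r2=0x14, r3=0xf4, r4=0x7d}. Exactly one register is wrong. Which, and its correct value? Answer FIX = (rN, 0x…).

[0] flags=0000 → (cmp)
[1] flags=0000 EQ?F → skip
[2] flags=0000 CS?F → skip
[3] flags=0000 GE?T → r4=0x67
[4] flags=0010 → (cmp)
[5] flags=0010 VC?T → r4=0x7f
[6] flags=0010 GT?T → r3=0xf4
[7] flags=0010 GT?T → r1=0x74

FIX = (r4, 0x7f)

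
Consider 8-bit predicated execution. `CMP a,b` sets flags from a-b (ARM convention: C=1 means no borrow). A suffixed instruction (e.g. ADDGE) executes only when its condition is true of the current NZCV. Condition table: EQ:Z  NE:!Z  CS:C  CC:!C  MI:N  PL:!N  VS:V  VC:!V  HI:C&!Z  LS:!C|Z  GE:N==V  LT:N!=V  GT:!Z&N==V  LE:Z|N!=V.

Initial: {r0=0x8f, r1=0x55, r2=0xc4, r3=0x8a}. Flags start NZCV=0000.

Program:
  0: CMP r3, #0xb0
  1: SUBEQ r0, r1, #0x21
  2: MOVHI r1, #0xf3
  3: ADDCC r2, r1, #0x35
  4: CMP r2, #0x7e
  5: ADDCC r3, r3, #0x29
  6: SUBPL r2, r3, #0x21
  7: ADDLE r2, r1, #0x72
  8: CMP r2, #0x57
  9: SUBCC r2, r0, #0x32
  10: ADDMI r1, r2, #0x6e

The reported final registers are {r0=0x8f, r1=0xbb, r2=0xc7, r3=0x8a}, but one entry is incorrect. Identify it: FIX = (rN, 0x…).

FIX = (r1, 0x55)

[0] flags=1000 → (cmp)
[1] flags=1000 EQ?F → skip
[2] flags=1000 HI?F → skip
[3] flags=1000 CC?T → r2=0x8a
[4] flags=0011 → (cmp)
[5] flags=0011 CC?F → skip
[6] flags=0011 PL?T → r2=0x69
[7] flags=0011 LE?T → r2=0xc7
[8] flags=0011 → (cmp)
[9] flags=0011 CC?F → skip
[10] flags=0011 MI?F → skip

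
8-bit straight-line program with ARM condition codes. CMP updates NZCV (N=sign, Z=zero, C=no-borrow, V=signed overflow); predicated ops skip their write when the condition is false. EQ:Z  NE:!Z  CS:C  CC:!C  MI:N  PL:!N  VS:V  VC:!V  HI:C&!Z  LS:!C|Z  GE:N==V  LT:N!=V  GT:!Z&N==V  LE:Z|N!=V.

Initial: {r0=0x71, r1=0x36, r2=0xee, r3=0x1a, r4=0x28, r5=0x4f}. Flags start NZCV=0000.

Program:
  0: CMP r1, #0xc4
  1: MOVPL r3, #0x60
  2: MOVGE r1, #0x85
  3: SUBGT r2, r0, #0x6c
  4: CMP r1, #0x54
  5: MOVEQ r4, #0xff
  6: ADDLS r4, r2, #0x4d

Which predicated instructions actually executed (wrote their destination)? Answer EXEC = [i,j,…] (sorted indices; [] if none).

[0] flags=0000 → (cmp)
[1] flags=0000 PL?T → r3=0x60
[2] flags=0000 GE?T → r1=0x85
[3] flags=0000 GT?T → r2=0x05
[4] flags=0011 → (cmp)
[5] flags=0011 EQ?F → skip
[6] flags=0011 LS?F → skip

EXEC = [1,2,3]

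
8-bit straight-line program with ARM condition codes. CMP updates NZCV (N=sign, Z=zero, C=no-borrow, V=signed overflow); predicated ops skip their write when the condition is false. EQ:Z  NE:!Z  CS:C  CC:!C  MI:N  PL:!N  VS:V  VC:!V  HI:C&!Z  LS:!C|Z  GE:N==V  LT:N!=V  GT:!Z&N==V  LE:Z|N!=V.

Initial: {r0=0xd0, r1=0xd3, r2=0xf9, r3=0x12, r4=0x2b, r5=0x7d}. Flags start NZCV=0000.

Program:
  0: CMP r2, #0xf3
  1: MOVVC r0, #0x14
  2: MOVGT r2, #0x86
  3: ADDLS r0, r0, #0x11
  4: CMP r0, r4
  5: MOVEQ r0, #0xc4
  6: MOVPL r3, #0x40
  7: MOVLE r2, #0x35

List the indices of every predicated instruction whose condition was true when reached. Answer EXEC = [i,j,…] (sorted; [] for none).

[0] flags=0010 → (cmp)
[1] flags=0010 VC?T → r0=0x14
[2] flags=0010 GT?T → r2=0x86
[3] flags=0010 LS?F → skip
[4] flags=1000 → (cmp)
[5] flags=1000 EQ?F → skip
[6] flags=1000 PL?F → skip
[7] flags=1000 LE?T → r2=0x35

EXEC = [1,2,7]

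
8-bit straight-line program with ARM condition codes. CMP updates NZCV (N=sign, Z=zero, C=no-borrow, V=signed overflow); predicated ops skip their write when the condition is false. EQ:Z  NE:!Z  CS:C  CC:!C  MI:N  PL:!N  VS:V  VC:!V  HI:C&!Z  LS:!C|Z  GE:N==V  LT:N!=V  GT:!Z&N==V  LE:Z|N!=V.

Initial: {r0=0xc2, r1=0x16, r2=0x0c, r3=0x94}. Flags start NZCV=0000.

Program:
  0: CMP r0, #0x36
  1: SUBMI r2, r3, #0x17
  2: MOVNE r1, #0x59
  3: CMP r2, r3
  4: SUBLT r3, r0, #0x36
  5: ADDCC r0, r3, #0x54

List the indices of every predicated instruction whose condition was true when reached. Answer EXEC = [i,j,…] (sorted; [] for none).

0: ✓ CMP  NZCV=1010
1: ✓ SUBMI  r2←0x7d
2: ✓ MOVNE  r1←0x59
3: ✓ CMP  NZCV=1001
4: · SUBLT
5: ✓ ADDCC  r0←0xe8

EXEC = [1,2,5]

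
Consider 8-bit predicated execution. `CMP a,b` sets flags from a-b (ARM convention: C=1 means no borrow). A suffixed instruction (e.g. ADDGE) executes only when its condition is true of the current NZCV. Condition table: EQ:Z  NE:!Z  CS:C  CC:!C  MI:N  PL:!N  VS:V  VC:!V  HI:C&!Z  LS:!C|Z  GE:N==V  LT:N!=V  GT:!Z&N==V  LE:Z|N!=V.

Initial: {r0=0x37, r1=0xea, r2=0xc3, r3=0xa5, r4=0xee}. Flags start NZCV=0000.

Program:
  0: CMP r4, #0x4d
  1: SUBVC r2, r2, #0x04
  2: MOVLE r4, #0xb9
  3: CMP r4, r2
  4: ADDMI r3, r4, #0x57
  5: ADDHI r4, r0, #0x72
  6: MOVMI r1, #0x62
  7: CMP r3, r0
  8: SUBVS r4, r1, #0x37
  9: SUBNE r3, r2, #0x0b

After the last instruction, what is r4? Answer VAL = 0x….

VAL = 0xb9

[0] flags=1010 → (cmp)
[1] flags=1010 VC?T → r2=0xbf
[2] flags=1010 LE?T → r4=0xb9
[3] flags=1000 → (cmp)
[4] flags=1000 MI?T → r3=0x10
[5] flags=1000 HI?F → skip
[6] flags=1000 MI?T → r1=0x62
[7] flags=1000 → (cmp)
[8] flags=1000 VS?F → skip
[9] flags=1000 NE?T → r3=0xb4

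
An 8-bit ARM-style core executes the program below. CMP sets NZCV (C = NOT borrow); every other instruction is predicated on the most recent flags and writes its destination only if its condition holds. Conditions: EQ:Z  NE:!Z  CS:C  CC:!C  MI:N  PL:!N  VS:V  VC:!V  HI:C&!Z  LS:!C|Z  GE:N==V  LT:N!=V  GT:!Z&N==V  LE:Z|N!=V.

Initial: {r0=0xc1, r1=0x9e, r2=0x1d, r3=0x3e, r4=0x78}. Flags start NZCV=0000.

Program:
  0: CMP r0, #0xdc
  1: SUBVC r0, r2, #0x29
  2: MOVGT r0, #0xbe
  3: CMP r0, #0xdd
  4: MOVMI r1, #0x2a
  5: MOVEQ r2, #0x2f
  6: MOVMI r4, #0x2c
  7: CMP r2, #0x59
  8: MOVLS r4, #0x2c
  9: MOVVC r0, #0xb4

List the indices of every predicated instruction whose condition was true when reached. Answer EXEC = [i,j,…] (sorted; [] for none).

EXEC = [1,8,9]

[0] flags=1000 → (cmp)
[1] flags=1000 VC?T → r0=0xf4
[2] flags=1000 GT?F → skip
[3] flags=0010 → (cmp)
[4] flags=0010 MI?F → skip
[5] flags=0010 EQ?F → skip
[6] flags=0010 MI?F → skip
[7] flags=1000 → (cmp)
[8] flags=1000 LS?T → r4=0x2c
[9] flags=1000 VC?T → r0=0xb4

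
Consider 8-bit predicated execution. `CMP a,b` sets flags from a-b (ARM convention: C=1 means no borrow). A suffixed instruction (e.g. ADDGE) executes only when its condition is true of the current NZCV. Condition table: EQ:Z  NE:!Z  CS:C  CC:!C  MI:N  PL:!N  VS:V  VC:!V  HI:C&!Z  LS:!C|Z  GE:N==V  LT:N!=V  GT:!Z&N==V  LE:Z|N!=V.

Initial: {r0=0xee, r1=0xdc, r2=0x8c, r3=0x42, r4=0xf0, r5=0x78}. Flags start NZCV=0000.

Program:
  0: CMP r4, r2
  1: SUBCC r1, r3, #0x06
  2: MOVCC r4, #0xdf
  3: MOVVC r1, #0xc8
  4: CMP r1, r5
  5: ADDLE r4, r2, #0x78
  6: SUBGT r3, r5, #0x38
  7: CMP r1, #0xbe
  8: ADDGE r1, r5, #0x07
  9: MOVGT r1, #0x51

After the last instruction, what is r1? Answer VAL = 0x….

[0] flags=0010 → (cmp)
[1] flags=0010 CC?F → skip
[2] flags=0010 CC?F → skip
[3] flags=0010 VC?T → r1=0xc8
[4] flags=0011 → (cmp)
[5] flags=0011 LE?T → r4=0x04
[6] flags=0011 GT?F → skip
[7] flags=0010 → (cmp)
[8] flags=0010 GE?T → r1=0x7f
[9] flags=0010 GT?T → r1=0x51

VAL = 0x51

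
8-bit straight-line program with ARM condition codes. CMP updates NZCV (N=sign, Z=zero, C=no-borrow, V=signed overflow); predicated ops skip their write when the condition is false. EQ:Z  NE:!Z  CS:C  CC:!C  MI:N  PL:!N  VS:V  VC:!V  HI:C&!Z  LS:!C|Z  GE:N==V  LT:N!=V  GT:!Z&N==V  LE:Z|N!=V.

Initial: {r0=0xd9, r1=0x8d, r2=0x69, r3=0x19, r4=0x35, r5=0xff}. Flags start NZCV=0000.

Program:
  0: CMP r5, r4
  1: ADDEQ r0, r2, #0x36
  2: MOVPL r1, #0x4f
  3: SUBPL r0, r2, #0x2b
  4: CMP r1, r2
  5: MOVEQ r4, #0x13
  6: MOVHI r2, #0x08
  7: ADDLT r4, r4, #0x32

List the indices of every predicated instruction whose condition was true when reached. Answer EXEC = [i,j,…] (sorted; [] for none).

0: ✓ CMP  NZCV=1010
1: · ADDEQ
2: · MOVPL
3: · SUBPL
4: ✓ CMP  NZCV=0011
5: · MOVEQ
6: ✓ MOVHI  r2←0x08
7: ✓ ADDLT  r4←0x67

EXEC = [6,7]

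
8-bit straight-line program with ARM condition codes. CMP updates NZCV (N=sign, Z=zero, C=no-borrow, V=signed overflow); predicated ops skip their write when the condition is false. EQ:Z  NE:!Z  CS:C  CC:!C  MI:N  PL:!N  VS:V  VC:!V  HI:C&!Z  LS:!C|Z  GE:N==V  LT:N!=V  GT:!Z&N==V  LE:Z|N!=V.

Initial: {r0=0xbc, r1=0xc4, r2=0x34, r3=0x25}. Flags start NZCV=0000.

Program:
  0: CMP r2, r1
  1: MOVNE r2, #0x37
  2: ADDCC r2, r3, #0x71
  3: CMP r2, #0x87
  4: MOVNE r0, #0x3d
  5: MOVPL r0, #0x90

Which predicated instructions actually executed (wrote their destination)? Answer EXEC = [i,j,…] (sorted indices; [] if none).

[0] flags=0000 → (cmp)
[1] flags=0000 NE?T → r2=0x37
[2] flags=0000 CC?T → r2=0x96
[3] flags=0010 → (cmp)
[4] flags=0010 NE?T → r0=0x3d
[5] flags=0010 PL?T → r0=0x90

EXEC = [1,2,4,5]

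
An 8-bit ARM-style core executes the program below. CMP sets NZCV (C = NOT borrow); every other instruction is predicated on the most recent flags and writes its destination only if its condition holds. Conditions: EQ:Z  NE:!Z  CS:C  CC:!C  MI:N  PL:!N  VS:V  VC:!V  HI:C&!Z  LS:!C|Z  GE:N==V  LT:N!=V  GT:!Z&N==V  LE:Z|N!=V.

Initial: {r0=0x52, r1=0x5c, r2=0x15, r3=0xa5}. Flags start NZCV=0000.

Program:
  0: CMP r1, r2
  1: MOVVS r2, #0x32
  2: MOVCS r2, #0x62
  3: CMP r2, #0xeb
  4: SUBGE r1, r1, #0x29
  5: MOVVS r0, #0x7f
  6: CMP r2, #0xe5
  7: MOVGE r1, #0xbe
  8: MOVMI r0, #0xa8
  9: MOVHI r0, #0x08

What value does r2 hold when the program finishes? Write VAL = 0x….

VAL = 0x62

0: ✓ CMP  NZCV=0010
1: · MOVVS
2: ✓ MOVCS  r2←0x62
3: ✓ CMP  NZCV=0000
4: ✓ SUBGE  r1←0x33
5: · MOVVS
6: ✓ CMP  NZCV=0000
7: ✓ MOVGE  r1←0xbe
8: · MOVMI
9: · MOVHI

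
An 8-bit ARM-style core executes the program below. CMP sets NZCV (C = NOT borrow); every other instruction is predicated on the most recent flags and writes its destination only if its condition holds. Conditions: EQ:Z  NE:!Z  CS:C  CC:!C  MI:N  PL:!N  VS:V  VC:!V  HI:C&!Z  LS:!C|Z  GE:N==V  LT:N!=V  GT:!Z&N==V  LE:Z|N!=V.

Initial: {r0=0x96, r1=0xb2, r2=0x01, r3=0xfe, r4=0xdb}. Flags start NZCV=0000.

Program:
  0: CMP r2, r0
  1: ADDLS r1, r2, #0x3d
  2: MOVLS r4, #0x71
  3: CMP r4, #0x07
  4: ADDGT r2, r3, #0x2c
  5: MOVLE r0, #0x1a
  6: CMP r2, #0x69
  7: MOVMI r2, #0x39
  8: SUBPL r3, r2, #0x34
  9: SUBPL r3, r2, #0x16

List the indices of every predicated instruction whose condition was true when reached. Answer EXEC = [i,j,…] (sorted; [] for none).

EXEC = [1,2,4,7]

0: ✓ CMP  NZCV=0000
1: ✓ ADDLS  r1←0x3e
2: ✓ MOVLS  r4←0x71
3: ✓ CMP  NZCV=0010
4: ✓ ADDGT  r2←0x2a
5: · MOVLE
6: ✓ CMP  NZCV=1000
7: ✓ MOVMI  r2←0x39
8: · SUBPL
9: · SUBPL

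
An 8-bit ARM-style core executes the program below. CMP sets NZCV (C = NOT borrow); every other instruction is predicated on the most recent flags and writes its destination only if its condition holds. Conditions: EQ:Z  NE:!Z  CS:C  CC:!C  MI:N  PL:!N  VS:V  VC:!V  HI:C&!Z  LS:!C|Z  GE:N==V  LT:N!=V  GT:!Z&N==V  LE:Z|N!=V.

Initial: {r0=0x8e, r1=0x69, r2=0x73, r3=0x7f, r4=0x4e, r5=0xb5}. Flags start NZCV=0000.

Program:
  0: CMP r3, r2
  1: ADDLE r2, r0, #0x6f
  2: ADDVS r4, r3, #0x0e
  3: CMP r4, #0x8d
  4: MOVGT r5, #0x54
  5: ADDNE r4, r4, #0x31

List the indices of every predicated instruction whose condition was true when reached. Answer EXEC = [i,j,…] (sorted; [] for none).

[0] flags=0010 → (cmp)
[1] flags=0010 LE?F → skip
[2] flags=0010 VS?F → skip
[3] flags=1001 → (cmp)
[4] flags=1001 GT?T → r5=0x54
[5] flags=1001 NE?T → r4=0x7f

EXEC = [4,5]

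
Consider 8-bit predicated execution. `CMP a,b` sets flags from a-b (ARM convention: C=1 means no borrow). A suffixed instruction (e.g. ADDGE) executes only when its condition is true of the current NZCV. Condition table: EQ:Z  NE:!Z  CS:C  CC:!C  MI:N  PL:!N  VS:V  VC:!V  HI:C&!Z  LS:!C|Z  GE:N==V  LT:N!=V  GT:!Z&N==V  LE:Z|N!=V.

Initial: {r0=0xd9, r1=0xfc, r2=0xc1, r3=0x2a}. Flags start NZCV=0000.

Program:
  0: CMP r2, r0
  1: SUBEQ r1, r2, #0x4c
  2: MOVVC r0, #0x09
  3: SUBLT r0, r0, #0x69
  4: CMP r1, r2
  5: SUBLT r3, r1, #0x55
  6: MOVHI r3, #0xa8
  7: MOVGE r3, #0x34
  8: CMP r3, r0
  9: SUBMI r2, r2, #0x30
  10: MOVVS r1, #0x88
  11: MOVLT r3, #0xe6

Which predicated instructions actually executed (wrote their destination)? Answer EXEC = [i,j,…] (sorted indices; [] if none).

0: ✓ CMP  NZCV=1000
1: · SUBEQ
2: ✓ MOVVC  r0←0x09
3: ✓ SUBLT  r0←0xa0
4: ✓ CMP  NZCV=0010
5: · SUBLT
6: ✓ MOVHI  r3←0xa8
7: ✓ MOVGE  r3←0x34
8: ✓ CMP  NZCV=1001
9: ✓ SUBMI  r2←0x91
10: ✓ MOVVS  r1←0x88
11: · MOVLT

EXEC = [2,3,6,7,9,10]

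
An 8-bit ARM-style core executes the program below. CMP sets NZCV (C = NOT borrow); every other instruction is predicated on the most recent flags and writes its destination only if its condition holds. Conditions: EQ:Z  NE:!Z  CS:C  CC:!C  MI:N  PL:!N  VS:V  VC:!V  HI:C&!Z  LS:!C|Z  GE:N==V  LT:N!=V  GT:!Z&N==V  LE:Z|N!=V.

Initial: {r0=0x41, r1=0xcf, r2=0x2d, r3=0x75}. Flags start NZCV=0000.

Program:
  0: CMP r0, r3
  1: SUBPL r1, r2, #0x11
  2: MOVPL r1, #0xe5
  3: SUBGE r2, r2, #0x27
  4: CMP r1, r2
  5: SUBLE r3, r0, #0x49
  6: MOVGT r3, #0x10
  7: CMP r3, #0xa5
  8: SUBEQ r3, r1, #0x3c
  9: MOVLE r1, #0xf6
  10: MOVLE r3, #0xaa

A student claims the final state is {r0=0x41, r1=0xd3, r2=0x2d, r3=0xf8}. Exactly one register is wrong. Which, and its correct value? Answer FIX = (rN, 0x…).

FIX = (r1, 0xcf)

0: ✓ CMP  NZCV=1000
1: · SUBPL
2: · MOVPL
3: · SUBGE
4: ✓ CMP  NZCV=1010
5: ✓ SUBLE  r3←0xf8
6: · MOVGT
7: ✓ CMP  NZCV=0010
8: · SUBEQ
9: · MOVLE
10: · MOVLE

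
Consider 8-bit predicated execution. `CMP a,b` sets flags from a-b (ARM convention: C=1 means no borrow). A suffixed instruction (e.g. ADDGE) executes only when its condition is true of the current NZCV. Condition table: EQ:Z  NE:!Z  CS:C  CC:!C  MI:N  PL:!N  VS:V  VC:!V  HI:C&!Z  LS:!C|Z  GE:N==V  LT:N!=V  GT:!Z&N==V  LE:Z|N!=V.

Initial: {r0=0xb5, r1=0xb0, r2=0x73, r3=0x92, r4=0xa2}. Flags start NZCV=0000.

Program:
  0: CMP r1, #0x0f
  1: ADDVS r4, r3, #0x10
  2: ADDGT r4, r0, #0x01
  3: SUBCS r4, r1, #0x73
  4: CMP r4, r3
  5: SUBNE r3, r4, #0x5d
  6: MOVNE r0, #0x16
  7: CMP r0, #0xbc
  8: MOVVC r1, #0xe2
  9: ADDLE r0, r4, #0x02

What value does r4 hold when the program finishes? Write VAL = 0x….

[0] flags=1010 → (cmp)
[1] flags=1010 VS?F → skip
[2] flags=1010 GT?F → skip
[3] flags=1010 CS?T → r4=0x3d
[4] flags=1001 → (cmp)
[5] flags=1001 NE?T → r3=0xe0
[6] flags=1001 NE?T → r0=0x16
[7] flags=0000 → (cmp)
[8] flags=0000 VC?T → r1=0xe2
[9] flags=0000 LE?F → skip

VAL = 0x3d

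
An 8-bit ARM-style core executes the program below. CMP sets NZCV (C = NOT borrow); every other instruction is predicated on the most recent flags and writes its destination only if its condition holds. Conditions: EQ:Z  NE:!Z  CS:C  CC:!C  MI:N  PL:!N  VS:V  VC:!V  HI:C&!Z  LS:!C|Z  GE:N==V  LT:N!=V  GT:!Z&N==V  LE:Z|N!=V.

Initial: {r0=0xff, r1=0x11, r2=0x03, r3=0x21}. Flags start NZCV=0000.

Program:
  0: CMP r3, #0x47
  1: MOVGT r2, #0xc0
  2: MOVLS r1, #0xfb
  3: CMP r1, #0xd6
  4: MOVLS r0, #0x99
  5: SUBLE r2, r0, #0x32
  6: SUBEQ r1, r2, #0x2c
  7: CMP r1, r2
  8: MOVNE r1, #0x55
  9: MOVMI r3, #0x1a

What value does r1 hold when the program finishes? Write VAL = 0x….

0: ✓ CMP  NZCV=1000
1: · MOVGT
2: ✓ MOVLS  r1←0xfb
3: ✓ CMP  NZCV=0010
4: · MOVLS
5: · SUBLE
6: · SUBEQ
7: ✓ CMP  NZCV=1010
8: ✓ MOVNE  r1←0x55
9: ✓ MOVMI  r3←0x1a

VAL = 0x55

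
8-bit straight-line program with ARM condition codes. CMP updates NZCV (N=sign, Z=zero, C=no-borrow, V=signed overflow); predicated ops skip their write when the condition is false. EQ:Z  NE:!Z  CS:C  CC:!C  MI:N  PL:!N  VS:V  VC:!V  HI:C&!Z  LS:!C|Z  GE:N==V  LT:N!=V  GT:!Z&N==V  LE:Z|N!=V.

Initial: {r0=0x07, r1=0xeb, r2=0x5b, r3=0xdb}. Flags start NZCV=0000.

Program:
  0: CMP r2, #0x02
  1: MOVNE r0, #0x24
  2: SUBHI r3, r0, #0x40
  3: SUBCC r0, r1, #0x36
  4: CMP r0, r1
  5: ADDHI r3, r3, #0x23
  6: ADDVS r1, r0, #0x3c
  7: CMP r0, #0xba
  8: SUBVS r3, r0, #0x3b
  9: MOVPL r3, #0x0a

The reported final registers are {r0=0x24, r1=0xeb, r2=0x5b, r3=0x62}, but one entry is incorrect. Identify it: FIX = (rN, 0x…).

[0] flags=0010 → (cmp)
[1] flags=0010 NE?T → r0=0x24
[2] flags=0010 HI?T → r3=0xe4
[3] flags=0010 CC?F → skip
[4] flags=0000 → (cmp)
[5] flags=0000 HI?F → skip
[6] flags=0000 VS?F → skip
[7] flags=0000 → (cmp)
[8] flags=0000 VS?F → skip
[9] flags=0000 PL?T → r3=0x0a

FIX = (r3, 0x0a)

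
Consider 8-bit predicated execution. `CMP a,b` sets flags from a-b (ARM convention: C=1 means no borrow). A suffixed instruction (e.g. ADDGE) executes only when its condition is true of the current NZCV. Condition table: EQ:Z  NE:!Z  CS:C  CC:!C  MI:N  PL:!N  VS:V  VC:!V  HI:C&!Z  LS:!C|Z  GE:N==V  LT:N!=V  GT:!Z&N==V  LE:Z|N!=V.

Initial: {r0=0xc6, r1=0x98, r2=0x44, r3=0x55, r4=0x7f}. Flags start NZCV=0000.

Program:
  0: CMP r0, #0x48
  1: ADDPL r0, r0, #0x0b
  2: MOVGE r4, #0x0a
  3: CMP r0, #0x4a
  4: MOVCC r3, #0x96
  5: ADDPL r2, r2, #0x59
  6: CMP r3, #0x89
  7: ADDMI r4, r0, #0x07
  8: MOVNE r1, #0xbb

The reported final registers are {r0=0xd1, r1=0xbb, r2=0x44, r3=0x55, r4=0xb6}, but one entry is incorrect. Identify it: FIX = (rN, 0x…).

0: ✓ CMP  NZCV=0011
1: ✓ ADDPL  r0←0xd1
2: · MOVGE
3: ✓ CMP  NZCV=1010
4: · MOVCC
5: · ADDPL
6: ✓ CMP  NZCV=1001
7: ✓ ADDMI  r4←0xd8
8: ✓ MOVNE  r1←0xbb

FIX = (r4, 0xd8)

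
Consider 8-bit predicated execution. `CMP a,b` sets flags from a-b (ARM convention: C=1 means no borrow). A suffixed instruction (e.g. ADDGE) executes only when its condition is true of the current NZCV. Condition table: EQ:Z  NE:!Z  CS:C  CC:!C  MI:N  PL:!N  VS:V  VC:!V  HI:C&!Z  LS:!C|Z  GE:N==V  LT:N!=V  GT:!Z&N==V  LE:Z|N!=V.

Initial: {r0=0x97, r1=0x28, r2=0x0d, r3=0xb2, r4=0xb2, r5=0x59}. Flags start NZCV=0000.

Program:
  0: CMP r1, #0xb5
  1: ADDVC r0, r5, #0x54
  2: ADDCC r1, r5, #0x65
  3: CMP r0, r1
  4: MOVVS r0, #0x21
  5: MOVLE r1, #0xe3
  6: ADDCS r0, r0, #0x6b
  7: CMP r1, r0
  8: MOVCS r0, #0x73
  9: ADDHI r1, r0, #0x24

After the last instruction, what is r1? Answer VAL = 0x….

0: ✓ CMP  NZCV=0000
1: ✓ ADDVC  r0←0xad
2: ✓ ADDCC  r1←0xbe
3: ✓ CMP  NZCV=1000
4: · MOVVS
5: ✓ MOVLE  r1←0xe3
6: · ADDCS
7: ✓ CMP  NZCV=0010
8: ✓ MOVCS  r0←0x73
9: ✓ ADDHI  r1←0x97

VAL = 0x97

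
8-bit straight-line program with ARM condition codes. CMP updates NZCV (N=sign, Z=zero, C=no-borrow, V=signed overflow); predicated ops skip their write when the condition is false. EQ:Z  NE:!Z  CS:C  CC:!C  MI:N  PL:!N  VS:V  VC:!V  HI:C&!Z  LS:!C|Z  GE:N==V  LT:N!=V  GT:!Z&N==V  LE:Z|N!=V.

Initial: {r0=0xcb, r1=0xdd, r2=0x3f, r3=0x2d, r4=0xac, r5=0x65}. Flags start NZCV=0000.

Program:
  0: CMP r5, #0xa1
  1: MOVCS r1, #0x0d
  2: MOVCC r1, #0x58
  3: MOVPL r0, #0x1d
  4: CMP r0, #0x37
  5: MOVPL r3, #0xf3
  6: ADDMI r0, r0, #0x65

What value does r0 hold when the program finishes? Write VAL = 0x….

VAL = 0x30

0: ✓ CMP  NZCV=1001
1: · MOVCS
2: ✓ MOVCC  r1←0x58
3: · MOVPL
4: ✓ CMP  NZCV=1010
5: · MOVPL
6: ✓ ADDMI  r0←0x30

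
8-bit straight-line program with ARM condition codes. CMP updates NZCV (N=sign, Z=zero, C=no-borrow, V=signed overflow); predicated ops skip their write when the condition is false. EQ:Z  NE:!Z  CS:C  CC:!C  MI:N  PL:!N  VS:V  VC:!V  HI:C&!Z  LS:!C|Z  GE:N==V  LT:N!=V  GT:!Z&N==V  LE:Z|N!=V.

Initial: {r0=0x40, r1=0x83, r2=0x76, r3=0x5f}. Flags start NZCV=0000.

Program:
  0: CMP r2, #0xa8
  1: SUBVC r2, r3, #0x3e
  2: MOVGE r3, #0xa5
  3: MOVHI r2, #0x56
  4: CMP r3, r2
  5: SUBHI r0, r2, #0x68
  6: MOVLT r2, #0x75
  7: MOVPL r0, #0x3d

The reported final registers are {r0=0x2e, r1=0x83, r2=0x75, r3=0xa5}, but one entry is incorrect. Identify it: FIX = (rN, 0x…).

FIX = (r0, 0x3d)

0: ✓ CMP  NZCV=1001
1: · SUBVC
2: ✓ MOVGE  r3←0xa5
3: · MOVHI
4: ✓ CMP  NZCV=0011
5: ✓ SUBHI  r0←0x0e
6: ✓ MOVLT  r2←0x75
7: ✓ MOVPL  r0←0x3d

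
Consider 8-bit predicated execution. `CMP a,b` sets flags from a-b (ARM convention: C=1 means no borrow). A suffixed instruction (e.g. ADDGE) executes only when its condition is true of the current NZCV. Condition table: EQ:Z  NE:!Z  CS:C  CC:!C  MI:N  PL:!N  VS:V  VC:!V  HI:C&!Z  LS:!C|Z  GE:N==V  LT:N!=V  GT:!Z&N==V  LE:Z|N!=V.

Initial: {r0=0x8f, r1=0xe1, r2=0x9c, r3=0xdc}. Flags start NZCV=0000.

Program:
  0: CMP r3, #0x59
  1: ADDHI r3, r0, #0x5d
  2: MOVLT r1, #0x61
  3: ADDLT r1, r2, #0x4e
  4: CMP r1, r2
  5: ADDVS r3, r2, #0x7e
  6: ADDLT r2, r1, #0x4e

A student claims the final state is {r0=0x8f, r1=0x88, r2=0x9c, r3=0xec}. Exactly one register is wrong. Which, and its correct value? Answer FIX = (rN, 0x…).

FIX = (r1, 0xea)

[0] flags=1010 → (cmp)
[1] flags=1010 HI?T → r3=0xec
[2] flags=1010 LT?T → r1=0x61
[3] flags=1010 LT?T → r1=0xea
[4] flags=0010 → (cmp)
[5] flags=0010 VS?F → skip
[6] flags=0010 LT?F → skip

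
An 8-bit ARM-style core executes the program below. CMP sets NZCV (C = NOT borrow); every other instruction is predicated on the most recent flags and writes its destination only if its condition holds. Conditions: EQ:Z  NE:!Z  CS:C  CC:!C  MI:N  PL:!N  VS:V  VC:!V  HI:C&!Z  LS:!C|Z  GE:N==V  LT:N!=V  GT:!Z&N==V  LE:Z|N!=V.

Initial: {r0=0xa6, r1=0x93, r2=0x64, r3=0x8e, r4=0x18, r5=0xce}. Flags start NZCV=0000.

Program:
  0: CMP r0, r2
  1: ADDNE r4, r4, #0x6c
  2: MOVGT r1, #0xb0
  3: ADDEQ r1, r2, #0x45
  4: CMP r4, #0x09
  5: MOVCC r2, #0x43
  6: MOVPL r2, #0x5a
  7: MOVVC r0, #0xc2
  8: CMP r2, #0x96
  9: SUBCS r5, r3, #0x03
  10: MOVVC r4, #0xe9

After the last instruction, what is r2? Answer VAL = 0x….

[0] flags=0011 → (cmp)
[1] flags=0011 NE?T → r4=0x84
[2] flags=0011 GT?F → skip
[3] flags=0011 EQ?F → skip
[4] flags=0011 → (cmp)
[5] flags=0011 CC?F → skip
[6] flags=0011 PL?T → r2=0x5a
[7] flags=0011 VC?F → skip
[8] flags=1001 → (cmp)
[9] flags=1001 CS?F → skip
[10] flags=1001 VC?F → skip

VAL = 0x5a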